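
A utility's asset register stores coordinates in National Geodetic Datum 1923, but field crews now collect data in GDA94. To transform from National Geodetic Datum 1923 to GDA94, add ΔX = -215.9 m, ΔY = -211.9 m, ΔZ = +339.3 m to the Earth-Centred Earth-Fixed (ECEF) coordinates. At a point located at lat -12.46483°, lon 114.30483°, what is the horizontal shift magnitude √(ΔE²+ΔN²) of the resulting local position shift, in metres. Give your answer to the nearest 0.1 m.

At φ = -12.46483°, λ = 114.30483°: sin φ = -0.215840, cos φ = 0.976429, sin λ = 0.911369, cos λ = -0.411591.
ΔE = −sin λ·ΔX + cos λ·ΔY = −(0.911369)·(-215.9) + (-0.411591)·(-211.9) = 283.98 m.
ΔN = −sin φ cos λ·ΔX − sin φ sin λ·ΔY + cos φ·ΔZ = −(-0.215840)(-0.411591)(-215.9) − (-0.215840)(0.911369)(-211.9) + (0.976429)(339.3) = 308.80 m.
Horizontal magnitude = √(ΔE² + ΔN²) = √(283.98² + 308.80²) = 419.53 m.

419.5 m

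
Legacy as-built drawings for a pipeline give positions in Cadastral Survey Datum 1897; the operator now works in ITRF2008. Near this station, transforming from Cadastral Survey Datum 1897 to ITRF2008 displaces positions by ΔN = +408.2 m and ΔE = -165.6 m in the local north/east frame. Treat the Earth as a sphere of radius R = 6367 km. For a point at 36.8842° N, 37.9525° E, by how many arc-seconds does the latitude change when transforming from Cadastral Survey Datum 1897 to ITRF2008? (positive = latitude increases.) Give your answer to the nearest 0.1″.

On a sphere of radius R, 1 rad of latitude = R, so Δφ = ΔN / R = 408.2 / 6367000 = 6.4112e-05 rad = 13.224″.

Δφ = 13.2″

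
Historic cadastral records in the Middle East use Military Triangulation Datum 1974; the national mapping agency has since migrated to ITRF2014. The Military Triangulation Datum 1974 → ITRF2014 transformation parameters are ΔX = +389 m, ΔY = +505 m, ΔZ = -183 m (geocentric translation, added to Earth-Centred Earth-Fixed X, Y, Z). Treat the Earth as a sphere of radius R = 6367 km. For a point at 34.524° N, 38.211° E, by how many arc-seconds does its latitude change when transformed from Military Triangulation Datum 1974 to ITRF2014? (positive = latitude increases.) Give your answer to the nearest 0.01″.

Δφ = -16.23″

sin φ = 0.566751, cos φ = 0.823889, sin λ = 0.618559, cos λ = 0.785738.
North component: ΔN = −sin φ cos λ·ΔX − sin φ sin λ·ΔY + cos φ·ΔZ = −(0.566751)(0.785738)(389) − (0.566751)(0.618559)(505) + (0.823889)(-183) = -501.04 m.
1° of latitude spans πR/180 = 111125 m, so Δφ = -501.04 / 111125 × 3600 = -16.232″.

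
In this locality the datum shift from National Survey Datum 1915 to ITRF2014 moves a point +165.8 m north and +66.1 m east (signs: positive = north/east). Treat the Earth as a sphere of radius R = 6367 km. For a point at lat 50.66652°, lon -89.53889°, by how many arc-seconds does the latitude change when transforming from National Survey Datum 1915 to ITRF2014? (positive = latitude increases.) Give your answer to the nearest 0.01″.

On a sphere of radius R, 1 rad of latitude = R, so Δφ = ΔN / R = 165.8 / 6367000 = 2.6041e-05 rad = 5.371″.

Δφ = 5.37″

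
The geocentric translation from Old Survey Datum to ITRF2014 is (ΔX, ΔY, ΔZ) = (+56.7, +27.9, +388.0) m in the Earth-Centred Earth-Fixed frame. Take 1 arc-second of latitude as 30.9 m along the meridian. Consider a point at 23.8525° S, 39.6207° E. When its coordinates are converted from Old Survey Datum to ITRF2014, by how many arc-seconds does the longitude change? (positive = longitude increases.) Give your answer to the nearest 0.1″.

Δλ = -0.5″

sin φ = -0.404384, cos φ = 0.914590, sin λ = 0.637702, cos λ = 0.770283.
East component: ΔE = −sin λ·ΔX + cos λ·ΔY = −(0.637702)(56.7) + (0.770283)(27.9) = -14.67 m.
1° of latitude spans 3600 × 30.90 = 111240 m; at latitude φ, 1° of longitude spans that × cos φ = 101738.9 m, so Δλ = -14.67 / 101738.9 × 3600 = -0.519″.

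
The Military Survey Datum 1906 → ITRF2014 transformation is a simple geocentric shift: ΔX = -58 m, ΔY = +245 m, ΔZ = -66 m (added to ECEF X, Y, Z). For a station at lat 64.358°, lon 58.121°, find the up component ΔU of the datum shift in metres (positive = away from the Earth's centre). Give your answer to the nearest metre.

ΔU = 17 m

The local up (radial) axis is (cos φ cos λ, cos φ sin λ, sin φ), giving ΔU = -13.256 + 90.031 − 59.500 = 17.28 m.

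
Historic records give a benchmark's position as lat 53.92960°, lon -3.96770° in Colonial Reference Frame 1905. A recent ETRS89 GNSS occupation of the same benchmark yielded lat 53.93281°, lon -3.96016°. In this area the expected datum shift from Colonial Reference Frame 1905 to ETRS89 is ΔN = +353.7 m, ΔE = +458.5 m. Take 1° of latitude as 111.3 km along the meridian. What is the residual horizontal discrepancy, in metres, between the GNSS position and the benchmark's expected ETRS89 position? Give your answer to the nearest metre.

36 m

Observed coordinate differences: Δφ = +0.00321°, Δλ = +0.00754°.
Converting to metres (1° lat = 111300 m, cos φ = 0.588779): observed ΔN = 357.3 m, observed ΔE = 494.1 m.
Subtracting the expected shift leaves a residual of 357.3 − (353.7) = 3.6 m north and 494.1 − (458.5) = 35.6 m east.
Residual distance = √(3.6² + 35.6²) = 35.8 m.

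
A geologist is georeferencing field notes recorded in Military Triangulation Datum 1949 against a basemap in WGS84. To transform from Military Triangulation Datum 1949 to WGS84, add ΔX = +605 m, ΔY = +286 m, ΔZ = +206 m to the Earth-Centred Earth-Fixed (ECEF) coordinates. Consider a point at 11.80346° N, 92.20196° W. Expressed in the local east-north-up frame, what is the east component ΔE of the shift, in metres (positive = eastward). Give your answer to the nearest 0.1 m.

ΔE = 593.6 m

The local east axis at (φ, λ) is (−sin λ, cos λ, 0), so ΔE = −sin(-92.20196°)·605 + cos(-92.20196°)·286 = 593.56 m.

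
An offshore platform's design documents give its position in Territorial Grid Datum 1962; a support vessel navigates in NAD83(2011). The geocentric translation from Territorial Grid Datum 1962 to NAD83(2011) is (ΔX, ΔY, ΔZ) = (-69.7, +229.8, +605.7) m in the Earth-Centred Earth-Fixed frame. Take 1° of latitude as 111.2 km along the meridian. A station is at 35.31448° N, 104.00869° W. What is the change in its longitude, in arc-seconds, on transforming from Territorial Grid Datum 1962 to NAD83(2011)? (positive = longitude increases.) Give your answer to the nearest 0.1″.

Δλ = -4.9″

sin φ = 0.578064, cos φ = 0.815992, sin λ = -0.970259, cos λ = -0.242069.
East component: ΔE = −sin λ·ΔX + cos λ·ΔY = −(-0.970259)(-69.7) + (-0.242069)(229.8) = -123.25 m.
1° of latitude spans 111200 m; at latitude φ, 1° of longitude spans that × cos φ = 90738.3 m, so Δλ = -123.25 / 90738.3 × 3600 = -4.890″.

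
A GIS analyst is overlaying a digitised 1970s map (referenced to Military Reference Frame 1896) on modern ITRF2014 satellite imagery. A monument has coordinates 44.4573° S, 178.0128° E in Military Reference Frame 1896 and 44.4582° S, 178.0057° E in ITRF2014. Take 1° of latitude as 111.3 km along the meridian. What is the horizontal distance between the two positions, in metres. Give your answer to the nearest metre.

573 m

Δφ = -44.4582° − -44.4573° = -0.0009°; Δλ = 178.0057° − 178.0128° = -0.0071°.
ΔN = Δφ × 111300 = -100.2 m; ΔE = Δλ × 111300 × cos(-44.4573°) = -0.0071 × 111300 × 0.713773 = -564.0 m.
Distance = √(ΔE² + ΔN²) = √((-564.0)² + (-100.2)²) = 572.9 m.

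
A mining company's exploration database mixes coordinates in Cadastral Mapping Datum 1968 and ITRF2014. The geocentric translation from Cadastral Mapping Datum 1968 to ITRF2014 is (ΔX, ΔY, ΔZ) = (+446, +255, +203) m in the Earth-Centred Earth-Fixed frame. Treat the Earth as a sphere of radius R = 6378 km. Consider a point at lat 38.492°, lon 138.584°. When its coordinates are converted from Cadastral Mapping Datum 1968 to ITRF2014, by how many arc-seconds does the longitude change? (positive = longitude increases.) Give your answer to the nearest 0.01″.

sin φ = 0.622405, cos φ = 0.782695, sin λ = 0.661521, cos λ = -0.749926.
East component: ΔE = −sin λ·ΔX + cos λ·ΔY = −(0.661521)(446) + (-0.749926)(255) = -486.27 m.
1° of latitude spans πR/180 = 111317 m; at latitude φ, 1° of longitude spans that × cos φ = 87127.3 m, so Δλ = -486.27 / 87127.3 × 3600 = -20.092″.

Δλ = -20.09″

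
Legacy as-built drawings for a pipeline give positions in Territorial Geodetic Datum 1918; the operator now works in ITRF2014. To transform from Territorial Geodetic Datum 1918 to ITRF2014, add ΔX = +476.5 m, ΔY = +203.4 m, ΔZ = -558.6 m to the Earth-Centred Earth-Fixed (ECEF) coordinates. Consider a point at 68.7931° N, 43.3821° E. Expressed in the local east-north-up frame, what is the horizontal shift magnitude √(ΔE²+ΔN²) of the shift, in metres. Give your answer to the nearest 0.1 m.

The local east axis at (φ, λ) is (−sin λ, cos λ, 0), so ΔE = −sin(43.3821°)·476.5 + cos(43.3821°)·203.4 = -179.46 m.
The local north axis is (−sin φ cos λ, −sin φ sin λ, cos φ), giving ΔN = -322.863 − 130.246 − 202.066 = -655.18 m.
Horizontal magnitude = √(ΔE² + ΔN²) = √((-179.46)² + (-655.18)²) = 679.31 m.

679.3 m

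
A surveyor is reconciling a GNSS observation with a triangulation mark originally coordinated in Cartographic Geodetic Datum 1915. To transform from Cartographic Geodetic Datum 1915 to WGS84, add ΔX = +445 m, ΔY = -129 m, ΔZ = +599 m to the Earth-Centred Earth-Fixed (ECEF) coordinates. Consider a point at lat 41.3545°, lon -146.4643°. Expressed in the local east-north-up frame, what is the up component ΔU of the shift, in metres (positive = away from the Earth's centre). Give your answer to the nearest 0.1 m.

At φ = 41.3545°, λ = -146.4643°: sin φ = 0.660716, cos φ = 0.750636, sin λ = -0.552456, cos λ = -0.833542.
ΔU = cos φ cos λ·ΔX + cos φ sin λ·ΔY + sin φ·ΔZ = (0.750636)(-0.833542)(445) + (0.750636)(-0.552456)(-129) + (0.660716)(599) = 170.83 m.

ΔU = 170.8 m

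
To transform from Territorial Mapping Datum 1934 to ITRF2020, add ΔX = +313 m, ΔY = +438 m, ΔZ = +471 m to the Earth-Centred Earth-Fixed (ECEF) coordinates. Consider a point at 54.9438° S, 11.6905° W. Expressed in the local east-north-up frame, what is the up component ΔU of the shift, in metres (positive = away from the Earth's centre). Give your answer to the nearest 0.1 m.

At φ = -54.9438°, λ = -11.6905°: sin φ = -0.818589, cos φ = 0.574380, sin λ = -0.202625, cos λ = 0.979256.
ΔU = cos φ cos λ·ΔX + cos φ sin λ·ΔY + sin φ·ΔZ = (0.574380)(0.979256)(313) + (0.574380)(-0.202625)(438) + (-0.818589)(471) = -260.48 m.

ΔU = -260.5 m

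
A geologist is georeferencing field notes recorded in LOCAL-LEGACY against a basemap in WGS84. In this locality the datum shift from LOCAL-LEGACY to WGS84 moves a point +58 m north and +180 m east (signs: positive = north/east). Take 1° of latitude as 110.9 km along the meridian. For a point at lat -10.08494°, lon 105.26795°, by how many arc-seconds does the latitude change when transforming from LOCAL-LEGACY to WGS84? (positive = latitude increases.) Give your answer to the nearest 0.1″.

1° of latitude = 110.9 km, so Δφ = 58.0 / 110900 = 0.0005230° = 1.883″.

Δφ = 1.9″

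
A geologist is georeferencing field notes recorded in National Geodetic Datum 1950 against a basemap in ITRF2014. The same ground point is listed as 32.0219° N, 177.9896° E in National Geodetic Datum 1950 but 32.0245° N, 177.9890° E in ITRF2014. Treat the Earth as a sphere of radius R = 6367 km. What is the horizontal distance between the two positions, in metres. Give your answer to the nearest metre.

294 m

Δφ = 32.0245° − 32.0219° = +0.0026°; Δλ = 177.9890° − 177.9896° = -0.0006°.
1° along a meridian = πR/180 = 111125 m.
ΔN = Δφ × 111125 = 288.9 m; ΔE = Δλ × 111125 × cos(32.0219°) = -0.0006 × 111125 × 0.847845 = -56.5 m.
Distance = √(ΔE² + ΔN²) = √((-56.5)² + 288.9²) = 294.4 m.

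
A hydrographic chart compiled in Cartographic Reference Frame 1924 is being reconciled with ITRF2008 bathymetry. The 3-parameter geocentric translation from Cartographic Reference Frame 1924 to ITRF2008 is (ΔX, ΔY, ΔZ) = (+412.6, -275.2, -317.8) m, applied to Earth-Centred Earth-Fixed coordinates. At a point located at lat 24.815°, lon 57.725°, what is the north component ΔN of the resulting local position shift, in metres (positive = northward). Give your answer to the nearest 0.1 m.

ΔN = -283.3 m

The local north axis is (−sin φ cos λ, −sin φ sin λ, cos φ), giving ΔN = -92.467 + 97.653 − 288.457 = -283.27 m.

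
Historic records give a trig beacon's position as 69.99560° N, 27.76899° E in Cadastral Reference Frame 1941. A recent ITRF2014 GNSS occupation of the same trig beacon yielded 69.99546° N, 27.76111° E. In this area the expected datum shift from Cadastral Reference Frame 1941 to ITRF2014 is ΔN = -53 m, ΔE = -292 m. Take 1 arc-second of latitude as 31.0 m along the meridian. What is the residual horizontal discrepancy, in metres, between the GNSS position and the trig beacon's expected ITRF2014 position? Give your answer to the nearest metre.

Observed coordinate differences: Δφ = -0.00014°, Δλ = -0.00788°.
Converting to metres (1° lat = 111600 m, cos φ = 0.342092): observed ΔN = -15.6 m, observed ΔE = -300.8 m.
Subtracting the expected shift leaves a residual of -15.6 − (-53) = 37.4 m north and -300.8 − (-292) = -8.8 m east.
Residual distance = √(37.4² + (-8.8)²) = 38.4 m.

38 m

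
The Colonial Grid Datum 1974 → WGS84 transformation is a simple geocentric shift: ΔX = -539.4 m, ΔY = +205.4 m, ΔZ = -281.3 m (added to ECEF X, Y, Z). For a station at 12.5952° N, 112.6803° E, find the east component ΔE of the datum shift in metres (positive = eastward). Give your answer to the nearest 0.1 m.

ΔE = 418.5 m

The local east axis at (φ, λ) is (−sin λ, cos λ, 0), so ΔE = −sin(112.6803°)·(-539.4) + cos(112.6803°)·205.4 = 418.49 m.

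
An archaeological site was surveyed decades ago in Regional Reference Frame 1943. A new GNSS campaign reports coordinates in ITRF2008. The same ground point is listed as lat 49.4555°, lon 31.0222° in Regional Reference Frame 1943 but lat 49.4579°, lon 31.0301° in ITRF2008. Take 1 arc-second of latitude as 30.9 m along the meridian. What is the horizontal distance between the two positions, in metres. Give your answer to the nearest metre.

Δφ = 49.4579° − 49.4555° = +0.0024°; Δλ = 31.0301° − 31.0222° = +0.0079°.
1° of latitude = 3600 × 30.90 = 111240 m.
ΔN = Δφ × 111240 = 267.0 m; ΔE = Δλ × 111240 × cos(49.4555°) = +0.0079 × 111240 × 0.650038 = 571.3 m.
Distance = √(ΔE² + ΔN²) = √(571.3² + 267.0²) = 630.6 m.

631 m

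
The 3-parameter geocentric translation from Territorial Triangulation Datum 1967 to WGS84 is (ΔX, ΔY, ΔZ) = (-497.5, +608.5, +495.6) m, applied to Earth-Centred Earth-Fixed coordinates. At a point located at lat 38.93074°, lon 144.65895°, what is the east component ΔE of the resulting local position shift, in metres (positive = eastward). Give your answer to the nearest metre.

ΔE = -209 m

The local east axis at (φ, λ) is (−sin λ, cos λ, 0), so ΔE = −sin(144.65895°)·(-497.5) + cos(144.65895°)·608.5 = -208.59 m.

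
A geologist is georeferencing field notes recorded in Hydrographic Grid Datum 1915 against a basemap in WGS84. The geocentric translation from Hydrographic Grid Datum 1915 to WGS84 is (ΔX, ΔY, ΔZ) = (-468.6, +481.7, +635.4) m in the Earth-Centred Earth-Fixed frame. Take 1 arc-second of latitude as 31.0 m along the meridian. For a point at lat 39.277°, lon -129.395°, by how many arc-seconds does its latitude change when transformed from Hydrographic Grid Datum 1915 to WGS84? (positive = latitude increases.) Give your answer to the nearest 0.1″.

sin φ = 0.633070, cos φ = 0.774094, sin λ = -0.772789, cos λ = -0.634663.
North component: ΔN = −sin φ cos λ·ΔX − sin φ sin λ·ΔY + cos φ·ΔZ = −(0.633070)(-0.634663)(-468.6) − (0.633070)(-0.772789)(481.7) + (0.774094)(635.4) = 539.24 m.
1° of latitude spans 3600 × 31.00 = 111600 m, so Δφ = 539.24 / 111600 × 3600 = 17.395″.

Δφ = 17.4″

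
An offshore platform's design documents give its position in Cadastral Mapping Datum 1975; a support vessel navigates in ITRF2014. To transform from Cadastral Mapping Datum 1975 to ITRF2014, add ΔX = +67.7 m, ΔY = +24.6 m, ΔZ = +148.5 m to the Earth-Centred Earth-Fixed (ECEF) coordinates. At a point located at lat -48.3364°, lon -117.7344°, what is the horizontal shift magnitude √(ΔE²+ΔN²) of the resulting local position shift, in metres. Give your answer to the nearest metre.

76 m

The local east axis at (φ, λ) is (−sin λ, cos λ, 0), so ΔE = −sin(-117.7344°)·67.7 + cos(-117.7344°)·24.6 = 48.47 m.
The local north axis is (−sin φ cos λ, −sin φ sin λ, cos φ), giving ΔN = -23.537 − 16.266 + 98.716 = 58.91 m.
Horizontal magnitude = √(ΔE² + ΔN²) = √(48.47² + 58.91²) = 76.29 m.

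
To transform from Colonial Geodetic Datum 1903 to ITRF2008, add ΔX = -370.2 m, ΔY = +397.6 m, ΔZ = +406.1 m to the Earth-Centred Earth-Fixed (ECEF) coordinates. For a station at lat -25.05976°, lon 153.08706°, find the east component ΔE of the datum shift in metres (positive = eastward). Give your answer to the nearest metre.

ΔE = -187 m

The local east axis at (φ, λ) is (−sin λ, cos λ, 0), so ΔE = −sin(153.08706°)·(-370.2) + cos(153.08706°)·397.6 = -186.97 m.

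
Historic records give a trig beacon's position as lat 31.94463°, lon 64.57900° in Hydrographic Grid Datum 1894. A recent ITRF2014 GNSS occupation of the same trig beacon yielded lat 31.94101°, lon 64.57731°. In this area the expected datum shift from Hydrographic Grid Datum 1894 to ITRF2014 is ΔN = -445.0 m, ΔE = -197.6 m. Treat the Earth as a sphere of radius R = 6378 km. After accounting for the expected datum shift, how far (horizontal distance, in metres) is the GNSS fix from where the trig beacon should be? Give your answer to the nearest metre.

Observed coordinate differences: Δφ = -0.00362°, Δλ = -0.00169°.
Converting to metres (1° lat = 111317 m, cos φ = 0.848560): observed ΔN = -403.0 m, observed ΔE = -159.6 m.
Subtracting the expected shift leaves a residual of -403.0 − (-445.0) = 42.0 m north and -159.6 − (-197.6) = 38.0 m east.
Residual distance = √(42.0² + 38.0²) = 56.6 m.

57 m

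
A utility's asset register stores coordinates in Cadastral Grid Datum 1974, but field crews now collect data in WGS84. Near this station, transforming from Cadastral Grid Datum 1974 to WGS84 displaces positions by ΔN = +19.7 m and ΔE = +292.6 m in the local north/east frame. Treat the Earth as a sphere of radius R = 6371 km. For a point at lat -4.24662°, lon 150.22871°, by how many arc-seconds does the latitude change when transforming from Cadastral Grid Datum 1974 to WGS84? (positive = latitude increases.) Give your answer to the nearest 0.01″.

On a sphere of radius R, 1 rad of latitude = R, so Δφ = ΔN / R = 19.7 / 6371000 = 3.0921e-06 rad = 0.638″.

Δφ = 0.64″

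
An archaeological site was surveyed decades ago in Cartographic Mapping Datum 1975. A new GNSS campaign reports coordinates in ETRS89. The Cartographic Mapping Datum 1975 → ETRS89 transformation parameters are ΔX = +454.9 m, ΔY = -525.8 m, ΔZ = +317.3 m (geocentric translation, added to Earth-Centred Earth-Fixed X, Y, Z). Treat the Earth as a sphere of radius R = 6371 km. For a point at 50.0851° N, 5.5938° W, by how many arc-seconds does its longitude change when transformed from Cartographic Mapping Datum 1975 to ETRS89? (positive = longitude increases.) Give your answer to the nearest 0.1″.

sin φ = 0.766998, cos φ = 0.641649, sin λ = -0.097475, cos λ = 0.995238.
East component: ΔE = −sin λ·ΔX + cos λ·ΔY = −(-0.097475)(454.9) + (0.995238)(-525.8) = -478.95 m.
1° of latitude spans πR/180 = 111195 m; at latitude φ, 1° of longitude spans that × cos φ = 71348.1 m, so Δλ = -478.95 / 71348.1 × 3600 = -24.167″.

Δλ = -24.2″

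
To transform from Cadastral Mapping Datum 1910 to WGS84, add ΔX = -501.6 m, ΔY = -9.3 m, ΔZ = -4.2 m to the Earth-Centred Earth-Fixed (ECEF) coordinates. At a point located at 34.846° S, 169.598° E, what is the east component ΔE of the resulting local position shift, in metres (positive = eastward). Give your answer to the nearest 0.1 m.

The local east axis at (φ, λ) is (−sin λ, cos λ, 0), so ΔE = −sin(169.598°)·(-501.6) + cos(169.598°)·(-9.3) = 99.71 m.

ΔE = 99.7 m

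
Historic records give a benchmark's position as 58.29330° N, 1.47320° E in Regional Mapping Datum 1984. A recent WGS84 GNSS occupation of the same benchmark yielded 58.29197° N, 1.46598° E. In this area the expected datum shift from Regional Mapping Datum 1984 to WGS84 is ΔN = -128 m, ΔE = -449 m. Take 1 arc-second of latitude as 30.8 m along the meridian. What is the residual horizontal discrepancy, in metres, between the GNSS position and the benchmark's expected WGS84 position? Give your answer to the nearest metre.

Observed coordinate differences: Δφ = -0.00133°, Δλ = -0.00722°.
Converting to metres (1° lat = 110880 m, cos φ = 0.525571): observed ΔN = -147.5 m, observed ΔE = -420.7 m.
Subtracting the expected shift leaves a residual of -147.5 − (-128) = -19.5 m north and -420.7 − (-449) = 28.3 m east.
Residual distance = √((-19.5)² + 28.3²) = 34.3 m.

34 m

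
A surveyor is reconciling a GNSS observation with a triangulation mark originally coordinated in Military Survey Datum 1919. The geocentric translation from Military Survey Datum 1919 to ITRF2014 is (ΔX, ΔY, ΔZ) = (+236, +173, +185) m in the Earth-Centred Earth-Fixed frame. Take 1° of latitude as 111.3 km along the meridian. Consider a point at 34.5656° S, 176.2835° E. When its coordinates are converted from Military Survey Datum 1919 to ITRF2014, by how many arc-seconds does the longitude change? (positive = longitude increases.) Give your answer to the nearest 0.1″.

sin φ = -0.567349, cos φ = 0.823477, sin λ = 0.064820, cos λ = -0.997897.
East component: ΔE = −sin λ·ΔX + cos λ·ΔY = −(0.064820)(236) + (-0.997897)(173) = -187.93 m.
1° of latitude spans 111300 m; at latitude φ, 1° of longitude spans that × cos φ = 91653.0 m, so Δλ = -187.93 / 91653.0 × 3600 = -7.382″.

Δλ = -7.4″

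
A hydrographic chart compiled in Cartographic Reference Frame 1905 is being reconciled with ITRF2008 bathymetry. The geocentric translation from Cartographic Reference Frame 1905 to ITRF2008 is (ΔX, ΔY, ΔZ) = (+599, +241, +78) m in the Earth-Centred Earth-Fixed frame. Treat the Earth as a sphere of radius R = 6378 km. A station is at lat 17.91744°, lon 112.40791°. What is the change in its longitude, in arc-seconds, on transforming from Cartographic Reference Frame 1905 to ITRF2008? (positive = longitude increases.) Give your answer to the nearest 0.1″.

sin φ = 0.307646, cos φ = 0.951501, sin λ = 0.924493, cos λ = -0.381198.
East component: ΔE = −sin λ·ΔX + cos λ·ΔY = −(0.924493)(599) + (-0.381198)(241) = -645.64 m.
1° of latitude spans πR/180 = 111317 m; at latitude φ, 1° of longitude spans that × cos φ = 105918.3 m, so Δλ = -645.64 / 105918.3 × 3600 = -21.944″.

Δλ = -21.9″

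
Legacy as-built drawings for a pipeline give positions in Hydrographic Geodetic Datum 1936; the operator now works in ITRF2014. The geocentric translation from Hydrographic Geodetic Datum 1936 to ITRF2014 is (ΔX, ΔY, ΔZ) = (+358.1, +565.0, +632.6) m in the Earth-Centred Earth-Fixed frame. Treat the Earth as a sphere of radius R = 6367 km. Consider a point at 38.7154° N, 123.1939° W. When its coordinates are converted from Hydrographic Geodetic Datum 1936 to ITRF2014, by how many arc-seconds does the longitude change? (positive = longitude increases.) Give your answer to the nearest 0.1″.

Δλ = -0.4″

sin φ = 0.625452, cos φ = 0.780262, sin λ = -0.836823, cos λ = -0.547474.
East component: ΔE = −sin λ·ΔX + cos λ·ΔY = −(-0.836823)(358.1) + (-0.547474)(565.0) = -9.66 m.
1° of latitude spans πR/180 = 111125 m; at latitude φ, 1° of longitude spans that × cos φ = 86706.7 m, so Δλ = -9.66 / 86706.7 × 3600 = -0.401″.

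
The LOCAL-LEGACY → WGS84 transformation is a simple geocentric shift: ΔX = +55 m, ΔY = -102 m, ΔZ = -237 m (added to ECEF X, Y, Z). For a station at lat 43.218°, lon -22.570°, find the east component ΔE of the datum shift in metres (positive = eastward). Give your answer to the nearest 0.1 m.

ΔE = -73.1 m

At φ = 43.218°, λ = -22.570°: sin φ = 0.684776, cos φ = 0.728754, sin λ = -0.383812, cos λ = 0.923411.
ΔE = −sin λ·ΔX + cos λ·ΔY = −(-0.383812)·(55) + (0.923411)·(-102) = -73.08 m.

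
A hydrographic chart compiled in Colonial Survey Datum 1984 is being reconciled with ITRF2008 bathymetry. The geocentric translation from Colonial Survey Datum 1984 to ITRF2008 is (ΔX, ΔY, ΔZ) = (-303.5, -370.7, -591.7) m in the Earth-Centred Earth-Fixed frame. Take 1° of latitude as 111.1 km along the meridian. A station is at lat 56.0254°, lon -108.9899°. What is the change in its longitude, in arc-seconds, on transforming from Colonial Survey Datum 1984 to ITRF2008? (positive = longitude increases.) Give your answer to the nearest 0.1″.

sin φ = 0.829285, cos φ = 0.558825, sin λ = -0.945576, cos λ = -0.325401.
East component: ΔE = −sin λ·ΔX + cos λ·ΔY = −(-0.945576)(-303.5) + (-0.325401)(-370.7) = -166.36 m.
1° of latitude spans 111100 m; at latitude φ, 1° of longitude spans that × cos φ = 62085.5 m, so Δλ = -166.36 / 62085.5 × 3600 = -9.646″.

Δλ = -9.6″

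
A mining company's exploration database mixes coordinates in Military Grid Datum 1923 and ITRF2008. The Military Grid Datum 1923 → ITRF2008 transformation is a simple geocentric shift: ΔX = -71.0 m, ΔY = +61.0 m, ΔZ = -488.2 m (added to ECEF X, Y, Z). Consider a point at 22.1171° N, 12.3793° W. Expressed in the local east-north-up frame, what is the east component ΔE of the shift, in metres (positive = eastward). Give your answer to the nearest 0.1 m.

ΔE = 44.4 m

At φ = 22.1171°, λ = -12.3793°: sin φ = 0.376501, cos φ = 0.926416, sin λ = -0.214382, cos λ = 0.976750.
ΔE = −sin λ·ΔX + cos λ·ΔY = −(-0.214382)·(-71.0) + (0.976750)·(61.0) = 44.36 m.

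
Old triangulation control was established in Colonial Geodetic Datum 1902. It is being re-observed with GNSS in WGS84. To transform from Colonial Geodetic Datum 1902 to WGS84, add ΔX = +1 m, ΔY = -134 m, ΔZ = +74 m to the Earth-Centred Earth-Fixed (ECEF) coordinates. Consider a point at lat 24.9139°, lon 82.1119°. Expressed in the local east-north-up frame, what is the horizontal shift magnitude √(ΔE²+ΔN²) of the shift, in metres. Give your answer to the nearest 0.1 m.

124.5 m

At φ = 24.9139°, λ = 82.1119°: sin φ = 0.421256, cos φ = 0.906942, sin λ = 0.990538, cos λ = 0.137239.
ΔE = −sin λ·ΔX + cos λ·ΔY = −(0.990538)·(1) + (0.137239)·(-134) = -19.38 m.
ΔN = −sin φ cos λ·ΔX − sin φ sin λ·ΔY + cos φ·ΔZ = −(0.421256)(0.137239)(1) − (0.421256)(0.990538)(-134) + (0.906942)(74) = 122.97 m.
Horizontal magnitude = √(ΔE² + ΔN²) = √((-19.38)² + 122.97²) = 124.49 m.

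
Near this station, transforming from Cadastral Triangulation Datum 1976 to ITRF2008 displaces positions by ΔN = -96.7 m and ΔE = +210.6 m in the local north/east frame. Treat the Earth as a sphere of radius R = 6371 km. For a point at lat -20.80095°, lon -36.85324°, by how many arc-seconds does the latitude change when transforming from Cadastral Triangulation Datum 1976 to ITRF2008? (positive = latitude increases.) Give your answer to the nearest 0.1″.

On a sphere of radius R, 1 rad of latitude = R, so Δφ = ΔN / R = -96.7 / 6371000 = -1.5178e-05 rad = -3.131″.

Δφ = -3.1″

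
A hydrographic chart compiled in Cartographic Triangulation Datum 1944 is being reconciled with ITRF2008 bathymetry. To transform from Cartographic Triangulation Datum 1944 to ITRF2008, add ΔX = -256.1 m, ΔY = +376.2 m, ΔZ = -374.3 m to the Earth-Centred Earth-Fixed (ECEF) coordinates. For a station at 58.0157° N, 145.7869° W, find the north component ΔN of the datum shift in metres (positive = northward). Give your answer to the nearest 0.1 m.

The local north axis is (−sin φ cos λ, −sin φ sin λ, cos φ), giving ΔN = -179.632 + 179.416 − 198.262 = -198.48 m.

ΔN = -198.5 m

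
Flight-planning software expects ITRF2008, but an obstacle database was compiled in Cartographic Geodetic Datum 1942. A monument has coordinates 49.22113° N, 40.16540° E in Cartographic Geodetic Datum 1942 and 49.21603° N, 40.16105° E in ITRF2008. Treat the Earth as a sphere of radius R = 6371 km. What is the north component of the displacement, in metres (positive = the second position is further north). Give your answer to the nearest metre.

ΔN = -567 m

Δφ = 49.21603° − 49.22113° = -0.00510°; Δλ = 40.16105° − 40.16540° = -0.00435°.
1° along a meridian = πR/180 = 111195 m.
ΔN = Δφ × 111195 = -567.1 m; ΔE = Δλ × 111195 × cos(49.22113°) = -0.00435 × 111195 × 0.653141 = -315.9 m.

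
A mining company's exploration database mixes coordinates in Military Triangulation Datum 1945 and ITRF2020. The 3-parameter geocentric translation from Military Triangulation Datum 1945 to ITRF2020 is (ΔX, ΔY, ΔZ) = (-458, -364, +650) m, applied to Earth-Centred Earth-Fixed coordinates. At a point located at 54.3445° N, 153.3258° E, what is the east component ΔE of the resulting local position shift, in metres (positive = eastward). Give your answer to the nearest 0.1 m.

The local east axis at (φ, λ) is (−sin λ, cos λ, 0), so ΔE = −sin(153.3258°)·(-458) + cos(153.3258°)·(-364) = 530.86 m.

ΔE = 530.9 m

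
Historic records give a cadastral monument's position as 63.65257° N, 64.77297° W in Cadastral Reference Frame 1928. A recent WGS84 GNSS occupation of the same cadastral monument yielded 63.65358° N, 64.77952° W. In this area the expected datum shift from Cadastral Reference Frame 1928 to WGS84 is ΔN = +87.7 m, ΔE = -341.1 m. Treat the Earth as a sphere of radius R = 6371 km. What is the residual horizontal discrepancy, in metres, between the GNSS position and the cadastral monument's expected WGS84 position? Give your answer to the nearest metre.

Observed coordinate differences: Δφ = +0.00101°, Δλ = -0.00655°.
Converting to metres (1° lat = 111195 m, cos φ = 0.443813): observed ΔN = 112.3 m, observed ΔE = -323.2 m.
Subtracting the expected shift leaves a residual of 112.3 − (87.7) = 24.6 m north and -323.2 − (-341.1) = 17.9 m east.
Residual distance = √(24.6² + 17.9²) = 30.4 m.

30 m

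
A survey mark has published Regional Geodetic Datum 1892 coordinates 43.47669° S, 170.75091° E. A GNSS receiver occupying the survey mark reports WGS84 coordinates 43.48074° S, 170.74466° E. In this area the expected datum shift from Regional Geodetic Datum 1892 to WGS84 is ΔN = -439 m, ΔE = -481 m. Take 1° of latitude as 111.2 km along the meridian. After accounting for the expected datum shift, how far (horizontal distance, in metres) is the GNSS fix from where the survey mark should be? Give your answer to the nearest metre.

26 m

Observed coordinate differences: Δφ = -0.00405°, Δλ = -0.00625°.
Converting to metres (1° lat = 111200 m, cos φ = 0.725654): observed ΔN = -450.4 m, observed ΔE = -504.3 m.
Subtracting the expected shift leaves a residual of -450.4 − (-439) = -11.4 m north and -504.3 − (-481) = -23.3 m east.
Residual distance = √((-11.4)² + (-23.3)²) = 25.9 m.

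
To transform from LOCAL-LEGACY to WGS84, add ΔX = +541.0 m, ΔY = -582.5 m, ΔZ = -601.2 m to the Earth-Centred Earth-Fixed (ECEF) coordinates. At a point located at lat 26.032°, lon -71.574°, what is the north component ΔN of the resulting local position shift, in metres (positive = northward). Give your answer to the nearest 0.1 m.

At φ = 26.032°, λ = -71.574°: sin φ = 0.438873, cos φ = 0.898549, sin λ = -0.948733, cos λ = 0.316080.
ΔN = −sin φ cos λ·ΔX − sin φ sin λ·ΔY + cos φ·ΔZ = −(0.438873)(0.316080)(541.0) − (0.438873)(-0.948733)(-582.5) + (0.898549)(-601.2) = -857.79 m.

ΔN = -857.8 m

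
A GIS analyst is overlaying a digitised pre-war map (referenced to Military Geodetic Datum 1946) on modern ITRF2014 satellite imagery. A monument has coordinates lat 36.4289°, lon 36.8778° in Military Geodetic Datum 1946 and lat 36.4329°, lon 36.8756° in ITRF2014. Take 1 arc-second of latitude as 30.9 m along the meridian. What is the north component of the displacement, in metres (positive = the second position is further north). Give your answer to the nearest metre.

Δφ = 36.4329° − 36.4289° = +0.0040°; Δλ = 36.8756° − 36.8778° = -0.0022°.
1° of latitude = 3600 × 30.90 = 111240 m.
ΔN = Δφ × 111240 = 445.0 m; ΔE = Δλ × 111240 × cos(36.4289°) = -0.0022 × 111240 × 0.804594 = -196.9 m.

ΔN = 445 m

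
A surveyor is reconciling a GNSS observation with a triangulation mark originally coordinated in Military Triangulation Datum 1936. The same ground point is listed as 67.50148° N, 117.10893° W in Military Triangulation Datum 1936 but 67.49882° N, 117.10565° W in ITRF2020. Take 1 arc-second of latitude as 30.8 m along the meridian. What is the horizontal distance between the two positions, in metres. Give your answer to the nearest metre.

Δφ = 67.49882° − 67.50148° = -0.00266°; Δλ = -117.10565° − -117.10893° = +0.00328°.
1° of latitude = 3600 × 30.80 = 110880 m.
ΔN = Δφ × 110880 = -294.9 m; ΔE = Δλ × 110880 × cos(67.50148°) = +0.00328 × 110880 × 0.382660 = 139.2 m.
Distance = √(ΔE² + ΔN²) = √(139.2² + (-294.9)²) = 326.1 m.

326 m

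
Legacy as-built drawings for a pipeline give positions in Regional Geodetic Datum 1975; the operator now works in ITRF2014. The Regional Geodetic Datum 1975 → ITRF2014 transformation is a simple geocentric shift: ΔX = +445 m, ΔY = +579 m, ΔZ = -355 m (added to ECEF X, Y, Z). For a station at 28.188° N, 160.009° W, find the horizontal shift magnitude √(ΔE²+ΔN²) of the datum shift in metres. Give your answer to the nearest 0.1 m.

The local east axis at (φ, λ) is (−sin λ, cos λ, 0), so ΔE = −sin(-160.009°)·445 + cos(-160.009°)·579 = -391.98 m.
The local north axis is (−sin φ cos λ, −sin φ sin λ, cos φ), giving ΔN = 197.537 + 93.502 − 312.898 = -21.86 m.
Horizontal magnitude = √(ΔE² + ΔN²) = √((-391.98)² + (-21.86)²) = 392.59 m.

392.6 m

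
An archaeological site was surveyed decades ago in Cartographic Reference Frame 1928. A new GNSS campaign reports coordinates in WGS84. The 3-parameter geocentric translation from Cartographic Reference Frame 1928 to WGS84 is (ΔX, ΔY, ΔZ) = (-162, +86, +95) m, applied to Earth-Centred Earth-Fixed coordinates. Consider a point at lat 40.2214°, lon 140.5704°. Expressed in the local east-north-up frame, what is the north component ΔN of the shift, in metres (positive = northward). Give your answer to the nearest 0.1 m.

ΔN = -43.5 m

The local north axis is (−sin φ cos λ, −sin φ sin λ, cos φ), giving ΔN = -80.802 − 35.271 + 72.538 = -43.54 m.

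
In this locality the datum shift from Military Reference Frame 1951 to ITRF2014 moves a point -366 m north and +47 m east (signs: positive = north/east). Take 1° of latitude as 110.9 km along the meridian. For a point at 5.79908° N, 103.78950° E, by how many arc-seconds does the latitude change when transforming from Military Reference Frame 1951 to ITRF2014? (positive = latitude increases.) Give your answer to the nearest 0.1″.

Δφ = -11.9″

1° of latitude = 110.9 km, so Δφ = -366.0 / 110900 = -0.0033003° = -11.881″.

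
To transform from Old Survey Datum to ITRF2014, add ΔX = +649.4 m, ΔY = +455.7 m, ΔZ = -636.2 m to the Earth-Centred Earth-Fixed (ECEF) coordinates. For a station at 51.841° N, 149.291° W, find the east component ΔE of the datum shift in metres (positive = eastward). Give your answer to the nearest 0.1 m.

The local east axis at (φ, λ) is (−sin λ, cos λ, 0), so ΔE = −sin(-149.291°)·649.4 + cos(-149.291°)·455.7 = -60.16 m.

ΔE = -60.2 m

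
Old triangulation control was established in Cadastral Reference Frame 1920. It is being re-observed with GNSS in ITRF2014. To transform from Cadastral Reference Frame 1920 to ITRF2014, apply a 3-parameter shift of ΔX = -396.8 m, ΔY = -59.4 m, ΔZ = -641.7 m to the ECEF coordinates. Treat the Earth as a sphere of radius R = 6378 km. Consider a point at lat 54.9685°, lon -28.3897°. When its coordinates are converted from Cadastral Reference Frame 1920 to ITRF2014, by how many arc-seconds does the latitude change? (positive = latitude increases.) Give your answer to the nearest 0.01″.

Δφ = -3.42″

sin φ = 0.818837, cos φ = 0.574027, sin λ = -0.475466, cos λ = 0.879734.
North component: ΔN = −sin φ cos λ·ΔX − sin φ sin λ·ΔY + cos φ·ΔZ = −(0.818837)(0.879734)(-396.8) − (0.818837)(-0.475466)(-59.4) + (0.574027)(-641.7) = -105.64 m.
1° of latitude spans πR/180 = 111317 m, so Δφ = -105.64 / 111317 × 3600 = -3.416″.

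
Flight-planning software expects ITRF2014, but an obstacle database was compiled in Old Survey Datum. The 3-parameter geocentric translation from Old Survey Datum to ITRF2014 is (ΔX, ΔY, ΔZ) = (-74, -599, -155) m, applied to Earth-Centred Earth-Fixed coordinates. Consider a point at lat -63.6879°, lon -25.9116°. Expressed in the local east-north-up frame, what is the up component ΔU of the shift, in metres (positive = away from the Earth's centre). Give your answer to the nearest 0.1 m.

The local up (radial) axis is (cos φ cos λ, cos φ sin λ, sin φ), giving ΔU = -29.504 + 116.025 + 138.941 = 225.46 m.

ΔU = 225.5 m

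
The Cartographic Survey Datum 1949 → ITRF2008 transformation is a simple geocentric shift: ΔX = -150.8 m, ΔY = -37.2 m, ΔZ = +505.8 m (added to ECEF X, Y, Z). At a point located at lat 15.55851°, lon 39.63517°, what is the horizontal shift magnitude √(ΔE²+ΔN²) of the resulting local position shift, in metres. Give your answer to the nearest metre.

The local east axis at (φ, λ) is (−sin λ, cos λ, 0), so ΔE = −sin(39.63517°)·(-150.8) + cos(39.63517°)·(-37.2) = 67.55 m.
The local north axis is (−sin φ cos λ, −sin φ sin λ, cos φ), giving ΔN = 31.150 + 6.365 + 487.266 = 524.78 m.
Horizontal magnitude = √(ΔE² + ΔN²) = √(67.55² + 524.78²) = 529.11 m.

529 m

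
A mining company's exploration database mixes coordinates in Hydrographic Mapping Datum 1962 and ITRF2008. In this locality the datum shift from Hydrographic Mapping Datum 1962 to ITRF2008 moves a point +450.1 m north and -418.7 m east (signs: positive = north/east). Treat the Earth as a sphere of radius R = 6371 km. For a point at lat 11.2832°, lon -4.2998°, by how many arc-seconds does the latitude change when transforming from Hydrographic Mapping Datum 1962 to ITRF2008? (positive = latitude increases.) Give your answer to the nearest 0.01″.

On a sphere of radius R, 1 rad of latitude = R, so Δφ = ΔN / R = 450.1 / 6371000 = 7.0648e-05 rad = 14.572″.

Δφ = 14.57″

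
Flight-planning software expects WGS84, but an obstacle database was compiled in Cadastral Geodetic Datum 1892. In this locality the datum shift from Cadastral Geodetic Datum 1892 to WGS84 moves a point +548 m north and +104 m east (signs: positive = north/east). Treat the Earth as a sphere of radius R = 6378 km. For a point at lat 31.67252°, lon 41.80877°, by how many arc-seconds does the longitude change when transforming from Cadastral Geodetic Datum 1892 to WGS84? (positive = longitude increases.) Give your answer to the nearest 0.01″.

At latitude 31.67252°, cos φ = 0.851063.
One radian of longitude at latitude φ spans R cos φ, so Δλ = ΔE / (R cos φ) = 104.0 / (6378000 × 0.851063) = 1.9160e-05 rad = 3.952″.

Δλ = 3.95″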